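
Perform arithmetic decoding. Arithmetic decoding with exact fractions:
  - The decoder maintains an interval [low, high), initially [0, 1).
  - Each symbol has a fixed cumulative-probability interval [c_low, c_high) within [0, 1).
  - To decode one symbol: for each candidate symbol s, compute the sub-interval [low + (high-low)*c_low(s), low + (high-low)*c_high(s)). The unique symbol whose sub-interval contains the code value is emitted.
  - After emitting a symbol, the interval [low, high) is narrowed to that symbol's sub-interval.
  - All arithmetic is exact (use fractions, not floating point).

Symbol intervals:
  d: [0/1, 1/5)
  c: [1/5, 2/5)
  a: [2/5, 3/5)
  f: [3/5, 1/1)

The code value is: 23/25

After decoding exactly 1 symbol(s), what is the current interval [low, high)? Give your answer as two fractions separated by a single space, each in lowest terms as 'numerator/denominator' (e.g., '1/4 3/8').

Step 1: interval [0/1, 1/1), width = 1/1 - 0/1 = 1/1
  'd': [0/1 + 1/1*0/1, 0/1 + 1/1*1/5) = [0/1, 1/5)
  'c': [0/1 + 1/1*1/5, 0/1 + 1/1*2/5) = [1/5, 2/5)
  'a': [0/1 + 1/1*2/5, 0/1 + 1/1*3/5) = [2/5, 3/5)
  'f': [0/1 + 1/1*3/5, 0/1 + 1/1*1/1) = [3/5, 1/1) <- contains code 23/25
  emit 'f', narrow to [3/5, 1/1)

Answer: 3/5 1/1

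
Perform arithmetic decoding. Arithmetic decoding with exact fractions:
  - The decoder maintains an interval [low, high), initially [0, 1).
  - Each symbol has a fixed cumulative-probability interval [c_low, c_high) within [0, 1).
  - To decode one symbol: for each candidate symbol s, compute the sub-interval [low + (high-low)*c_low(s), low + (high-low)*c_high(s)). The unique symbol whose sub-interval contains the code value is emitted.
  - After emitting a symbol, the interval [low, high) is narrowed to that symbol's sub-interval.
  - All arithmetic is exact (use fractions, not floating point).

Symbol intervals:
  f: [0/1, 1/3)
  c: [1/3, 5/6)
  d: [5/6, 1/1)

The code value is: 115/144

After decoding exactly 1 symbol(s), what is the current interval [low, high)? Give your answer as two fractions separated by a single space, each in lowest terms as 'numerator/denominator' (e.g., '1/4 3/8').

Answer: 1/3 5/6

Derivation:
Step 1: interval [0/1, 1/1), width = 1/1 - 0/1 = 1/1
  'f': [0/1 + 1/1*0/1, 0/1 + 1/1*1/3) = [0/1, 1/3)
  'c': [0/1 + 1/1*1/3, 0/1 + 1/1*5/6) = [1/3, 5/6) <- contains code 115/144
  'd': [0/1 + 1/1*5/6, 0/1 + 1/1*1/1) = [5/6, 1/1)
  emit 'c', narrow to [1/3, 5/6)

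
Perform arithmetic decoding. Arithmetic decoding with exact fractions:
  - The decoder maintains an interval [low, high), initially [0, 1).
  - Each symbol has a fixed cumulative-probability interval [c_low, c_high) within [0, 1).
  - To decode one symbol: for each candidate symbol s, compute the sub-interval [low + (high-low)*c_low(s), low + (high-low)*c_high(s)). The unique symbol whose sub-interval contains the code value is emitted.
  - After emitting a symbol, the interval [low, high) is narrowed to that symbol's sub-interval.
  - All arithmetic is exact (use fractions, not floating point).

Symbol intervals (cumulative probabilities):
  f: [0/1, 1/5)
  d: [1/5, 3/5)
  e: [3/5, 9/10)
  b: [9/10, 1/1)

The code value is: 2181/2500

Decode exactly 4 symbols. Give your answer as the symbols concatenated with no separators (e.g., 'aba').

Answer: ebfd

Derivation:
Step 1: interval [0/1, 1/1), width = 1/1 - 0/1 = 1/1
  'f': [0/1 + 1/1*0/1, 0/1 + 1/1*1/5) = [0/1, 1/5)
  'd': [0/1 + 1/1*1/5, 0/1 + 1/1*3/5) = [1/5, 3/5)
  'e': [0/1 + 1/1*3/5, 0/1 + 1/1*9/10) = [3/5, 9/10) <- contains code 2181/2500
  'b': [0/1 + 1/1*9/10, 0/1 + 1/1*1/1) = [9/10, 1/1)
  emit 'e', narrow to [3/5, 9/10)
Step 2: interval [3/5, 9/10), width = 9/10 - 3/5 = 3/10
  'f': [3/5 + 3/10*0/1, 3/5 + 3/10*1/5) = [3/5, 33/50)
  'd': [3/5 + 3/10*1/5, 3/5 + 3/10*3/5) = [33/50, 39/50)
  'e': [3/5 + 3/10*3/5, 3/5 + 3/10*9/10) = [39/50, 87/100)
  'b': [3/5 + 3/10*9/10, 3/5 + 3/10*1/1) = [87/100, 9/10) <- contains code 2181/2500
  emit 'b', narrow to [87/100, 9/10)
Step 3: interval [87/100, 9/10), width = 9/10 - 87/100 = 3/100
  'f': [87/100 + 3/100*0/1, 87/100 + 3/100*1/5) = [87/100, 219/250) <- contains code 2181/2500
  'd': [87/100 + 3/100*1/5, 87/100 + 3/100*3/5) = [219/250, 111/125)
  'e': [87/100 + 3/100*3/5, 87/100 + 3/100*9/10) = [111/125, 897/1000)
  'b': [87/100 + 3/100*9/10, 87/100 + 3/100*1/1) = [897/1000, 9/10)
  emit 'f', narrow to [87/100, 219/250)
Step 4: interval [87/100, 219/250), width = 219/250 - 87/100 = 3/500
  'f': [87/100 + 3/500*0/1, 87/100 + 3/500*1/5) = [87/100, 1089/1250)
  'd': [87/100 + 3/500*1/5, 87/100 + 3/500*3/5) = [1089/1250, 546/625) <- contains code 2181/2500
  'e': [87/100 + 3/500*3/5, 87/100 + 3/500*9/10) = [546/625, 4377/5000)
  'b': [87/100 + 3/500*9/10, 87/100 + 3/500*1/1) = [4377/5000, 219/250)
  emit 'd', narrow to [1089/1250, 546/625)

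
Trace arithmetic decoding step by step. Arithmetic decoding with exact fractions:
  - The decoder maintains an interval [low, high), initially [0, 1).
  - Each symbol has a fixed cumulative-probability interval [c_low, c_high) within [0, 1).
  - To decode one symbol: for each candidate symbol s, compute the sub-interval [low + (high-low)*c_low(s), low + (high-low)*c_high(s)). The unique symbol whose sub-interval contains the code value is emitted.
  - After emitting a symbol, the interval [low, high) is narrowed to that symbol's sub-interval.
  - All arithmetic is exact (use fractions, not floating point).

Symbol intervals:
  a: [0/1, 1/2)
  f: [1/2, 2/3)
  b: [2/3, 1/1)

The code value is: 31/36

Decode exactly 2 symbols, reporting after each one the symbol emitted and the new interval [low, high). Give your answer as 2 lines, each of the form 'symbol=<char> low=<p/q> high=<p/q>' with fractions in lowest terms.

Step 1: interval [0/1, 1/1), width = 1/1 - 0/1 = 1/1
  'a': [0/1 + 1/1*0/1, 0/1 + 1/1*1/2) = [0/1, 1/2)
  'f': [0/1 + 1/1*1/2, 0/1 + 1/1*2/3) = [1/2, 2/3)
  'b': [0/1 + 1/1*2/3, 0/1 + 1/1*1/1) = [2/3, 1/1) <- contains code 31/36
  emit 'b', narrow to [2/3, 1/1)
Step 2: interval [2/3, 1/1), width = 1/1 - 2/3 = 1/3
  'a': [2/3 + 1/3*0/1, 2/3 + 1/3*1/2) = [2/3, 5/6)
  'f': [2/3 + 1/3*1/2, 2/3 + 1/3*2/3) = [5/6, 8/9) <- contains code 31/36
  'b': [2/3 + 1/3*2/3, 2/3 + 1/3*1/1) = [8/9, 1/1)
  emit 'f', narrow to [5/6, 8/9)

Answer: symbol=b low=2/3 high=1/1
symbol=f low=5/6 high=8/9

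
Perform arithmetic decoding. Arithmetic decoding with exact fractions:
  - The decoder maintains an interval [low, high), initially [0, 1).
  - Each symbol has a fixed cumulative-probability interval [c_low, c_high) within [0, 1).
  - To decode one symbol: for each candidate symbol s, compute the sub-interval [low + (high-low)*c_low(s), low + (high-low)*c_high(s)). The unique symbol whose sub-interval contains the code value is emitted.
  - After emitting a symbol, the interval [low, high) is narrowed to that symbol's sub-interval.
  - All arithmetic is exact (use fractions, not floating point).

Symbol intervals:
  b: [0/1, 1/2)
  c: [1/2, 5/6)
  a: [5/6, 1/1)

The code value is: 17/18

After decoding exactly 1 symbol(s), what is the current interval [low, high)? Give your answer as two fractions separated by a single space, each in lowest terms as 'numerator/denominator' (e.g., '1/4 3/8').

Answer: 5/6 1/1

Derivation:
Step 1: interval [0/1, 1/1), width = 1/1 - 0/1 = 1/1
  'b': [0/1 + 1/1*0/1, 0/1 + 1/1*1/2) = [0/1, 1/2)
  'c': [0/1 + 1/1*1/2, 0/1 + 1/1*5/6) = [1/2, 5/6)
  'a': [0/1 + 1/1*5/6, 0/1 + 1/1*1/1) = [5/6, 1/1) <- contains code 17/18
  emit 'a', narrow to [5/6, 1/1)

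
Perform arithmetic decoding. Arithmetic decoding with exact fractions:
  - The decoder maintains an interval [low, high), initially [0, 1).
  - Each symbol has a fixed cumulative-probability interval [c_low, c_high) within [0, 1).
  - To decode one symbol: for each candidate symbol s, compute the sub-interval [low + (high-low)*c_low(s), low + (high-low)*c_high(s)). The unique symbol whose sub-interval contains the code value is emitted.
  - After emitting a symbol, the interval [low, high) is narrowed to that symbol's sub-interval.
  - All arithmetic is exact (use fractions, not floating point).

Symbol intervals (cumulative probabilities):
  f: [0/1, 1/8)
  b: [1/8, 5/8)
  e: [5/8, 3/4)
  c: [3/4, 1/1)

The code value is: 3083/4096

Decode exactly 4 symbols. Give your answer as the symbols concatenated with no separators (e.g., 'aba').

Step 1: interval [0/1, 1/1), width = 1/1 - 0/1 = 1/1
  'f': [0/1 + 1/1*0/1, 0/1 + 1/1*1/8) = [0/1, 1/8)
  'b': [0/1 + 1/1*1/8, 0/1 + 1/1*5/8) = [1/8, 5/8)
  'e': [0/1 + 1/1*5/8, 0/1 + 1/1*3/4) = [5/8, 3/4)
  'c': [0/1 + 1/1*3/4, 0/1 + 1/1*1/1) = [3/4, 1/1) <- contains code 3083/4096
  emit 'c', narrow to [3/4, 1/1)
Step 2: interval [3/4, 1/1), width = 1/1 - 3/4 = 1/4
  'f': [3/4 + 1/4*0/1, 3/4 + 1/4*1/8) = [3/4, 25/32) <- contains code 3083/4096
  'b': [3/4 + 1/4*1/8, 3/4 + 1/4*5/8) = [25/32, 29/32)
  'e': [3/4 + 1/4*5/8, 3/4 + 1/4*3/4) = [29/32, 15/16)
  'c': [3/4 + 1/4*3/4, 3/4 + 1/4*1/1) = [15/16, 1/1)
  emit 'f', narrow to [3/4, 25/32)
Step 3: interval [3/4, 25/32), width = 25/32 - 3/4 = 1/32
  'f': [3/4 + 1/32*0/1, 3/4 + 1/32*1/8) = [3/4, 193/256) <- contains code 3083/4096
  'b': [3/4 + 1/32*1/8, 3/4 + 1/32*5/8) = [193/256, 197/256)
  'e': [3/4 + 1/32*5/8, 3/4 + 1/32*3/4) = [197/256, 99/128)
  'c': [3/4 + 1/32*3/4, 3/4 + 1/32*1/1) = [99/128, 25/32)
  emit 'f', narrow to [3/4, 193/256)
Step 4: interval [3/4, 193/256), width = 193/256 - 3/4 = 1/256
  'f': [3/4 + 1/256*0/1, 3/4 + 1/256*1/8) = [3/4, 1537/2048)
  'b': [3/4 + 1/256*1/8, 3/4 + 1/256*5/8) = [1537/2048, 1541/2048)
  'e': [3/4 + 1/256*5/8, 3/4 + 1/256*3/4) = [1541/2048, 771/1024) <- contains code 3083/4096
  'c': [3/4 + 1/256*3/4, 3/4 + 1/256*1/1) = [771/1024, 193/256)
  emit 'e', narrow to [1541/2048, 771/1024)

Answer: cffe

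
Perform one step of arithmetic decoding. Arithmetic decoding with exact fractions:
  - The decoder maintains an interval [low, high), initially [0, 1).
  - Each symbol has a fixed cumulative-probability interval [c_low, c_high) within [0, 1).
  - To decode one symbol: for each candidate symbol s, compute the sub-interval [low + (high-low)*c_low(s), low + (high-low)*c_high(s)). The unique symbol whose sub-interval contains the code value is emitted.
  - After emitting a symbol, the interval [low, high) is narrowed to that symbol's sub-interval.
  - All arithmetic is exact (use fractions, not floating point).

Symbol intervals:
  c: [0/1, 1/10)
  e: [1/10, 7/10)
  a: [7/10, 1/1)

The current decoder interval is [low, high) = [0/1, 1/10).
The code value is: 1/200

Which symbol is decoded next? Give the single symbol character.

Answer: c

Derivation:
Interval width = high − low = 1/10 − 0/1 = 1/10
Scaled code = (code − low) / width = (1/200 − 0/1) / 1/10 = 1/20
  c: [0/1, 1/10) ← scaled code falls here ✓
  e: [1/10, 7/10) 
  a: [7/10, 1/1) 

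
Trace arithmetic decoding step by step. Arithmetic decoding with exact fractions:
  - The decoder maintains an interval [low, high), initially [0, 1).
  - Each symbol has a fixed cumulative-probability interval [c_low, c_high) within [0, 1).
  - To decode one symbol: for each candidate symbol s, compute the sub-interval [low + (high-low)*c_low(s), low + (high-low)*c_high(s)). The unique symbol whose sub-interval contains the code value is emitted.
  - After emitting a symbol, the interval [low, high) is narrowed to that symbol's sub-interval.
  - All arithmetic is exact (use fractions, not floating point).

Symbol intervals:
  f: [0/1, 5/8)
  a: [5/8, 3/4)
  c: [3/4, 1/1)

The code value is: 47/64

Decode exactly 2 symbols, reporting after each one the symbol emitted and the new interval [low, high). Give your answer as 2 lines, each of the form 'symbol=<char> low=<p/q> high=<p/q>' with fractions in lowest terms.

Step 1: interval [0/1, 1/1), width = 1/1 - 0/1 = 1/1
  'f': [0/1 + 1/1*0/1, 0/1 + 1/1*5/8) = [0/1, 5/8)
  'a': [0/1 + 1/1*5/8, 0/1 + 1/1*3/4) = [5/8, 3/4) <- contains code 47/64
  'c': [0/1 + 1/1*3/4, 0/1 + 1/1*1/1) = [3/4, 1/1)
  emit 'a', narrow to [5/8, 3/4)
Step 2: interval [5/8, 3/4), width = 3/4 - 5/8 = 1/8
  'f': [5/8 + 1/8*0/1, 5/8 + 1/8*5/8) = [5/8, 45/64)
  'a': [5/8 + 1/8*5/8, 5/8 + 1/8*3/4) = [45/64, 23/32)
  'c': [5/8 + 1/8*3/4, 5/8 + 1/8*1/1) = [23/32, 3/4) <- contains code 47/64
  emit 'c', narrow to [23/32, 3/4)

Answer: symbol=a low=5/8 high=3/4
symbol=c low=23/32 high=3/4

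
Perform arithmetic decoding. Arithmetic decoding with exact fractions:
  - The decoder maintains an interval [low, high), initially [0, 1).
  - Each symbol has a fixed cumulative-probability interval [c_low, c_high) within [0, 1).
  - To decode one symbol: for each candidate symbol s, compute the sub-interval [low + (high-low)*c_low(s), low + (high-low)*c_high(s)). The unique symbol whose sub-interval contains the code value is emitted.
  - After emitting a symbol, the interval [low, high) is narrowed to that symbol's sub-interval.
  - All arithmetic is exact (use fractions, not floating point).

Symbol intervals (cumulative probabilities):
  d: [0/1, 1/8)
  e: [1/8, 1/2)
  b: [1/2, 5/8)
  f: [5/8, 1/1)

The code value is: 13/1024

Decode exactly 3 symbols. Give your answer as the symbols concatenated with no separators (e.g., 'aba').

Answer: ddf

Derivation:
Step 1: interval [0/1, 1/1), width = 1/1 - 0/1 = 1/1
  'd': [0/1 + 1/1*0/1, 0/1 + 1/1*1/8) = [0/1, 1/8) <- contains code 13/1024
  'e': [0/1 + 1/1*1/8, 0/1 + 1/1*1/2) = [1/8, 1/2)
  'b': [0/1 + 1/1*1/2, 0/1 + 1/1*5/8) = [1/2, 5/8)
  'f': [0/1 + 1/1*5/8, 0/1 + 1/1*1/1) = [5/8, 1/1)
  emit 'd', narrow to [0/1, 1/8)
Step 2: interval [0/1, 1/8), width = 1/8 - 0/1 = 1/8
  'd': [0/1 + 1/8*0/1, 0/1 + 1/8*1/8) = [0/1, 1/64) <- contains code 13/1024
  'e': [0/1 + 1/8*1/8, 0/1 + 1/8*1/2) = [1/64, 1/16)
  'b': [0/1 + 1/8*1/2, 0/1 + 1/8*5/8) = [1/16, 5/64)
  'f': [0/1 + 1/8*5/8, 0/1 + 1/8*1/1) = [5/64, 1/8)
  emit 'd', narrow to [0/1, 1/64)
Step 3: interval [0/1, 1/64), width = 1/64 - 0/1 = 1/64
  'd': [0/1 + 1/64*0/1, 0/1 + 1/64*1/8) = [0/1, 1/512)
  'e': [0/1 + 1/64*1/8, 0/1 + 1/64*1/2) = [1/512, 1/128)
  'b': [0/1 + 1/64*1/2, 0/1 + 1/64*5/8) = [1/128, 5/512)
  'f': [0/1 + 1/64*5/8, 0/1 + 1/64*1/1) = [5/512, 1/64) <- contains code 13/1024
  emit 'f', narrow to [5/512, 1/64)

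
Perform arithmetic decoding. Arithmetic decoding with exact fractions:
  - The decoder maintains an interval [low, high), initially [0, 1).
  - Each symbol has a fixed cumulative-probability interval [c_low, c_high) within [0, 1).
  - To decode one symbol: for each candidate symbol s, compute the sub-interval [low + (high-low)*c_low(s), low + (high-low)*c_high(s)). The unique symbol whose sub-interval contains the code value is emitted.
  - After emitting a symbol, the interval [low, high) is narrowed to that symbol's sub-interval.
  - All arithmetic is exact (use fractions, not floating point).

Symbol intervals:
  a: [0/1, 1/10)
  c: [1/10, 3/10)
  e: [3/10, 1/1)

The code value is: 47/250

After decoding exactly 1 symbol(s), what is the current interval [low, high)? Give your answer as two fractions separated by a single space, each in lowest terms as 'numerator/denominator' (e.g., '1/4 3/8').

Answer: 1/10 3/10

Derivation:
Step 1: interval [0/1, 1/1), width = 1/1 - 0/1 = 1/1
  'a': [0/1 + 1/1*0/1, 0/1 + 1/1*1/10) = [0/1, 1/10)
  'c': [0/1 + 1/1*1/10, 0/1 + 1/1*3/10) = [1/10, 3/10) <- contains code 47/250
  'e': [0/1 + 1/1*3/10, 0/1 + 1/1*1/1) = [3/10, 1/1)
  emit 'c', narrow to [1/10, 3/10)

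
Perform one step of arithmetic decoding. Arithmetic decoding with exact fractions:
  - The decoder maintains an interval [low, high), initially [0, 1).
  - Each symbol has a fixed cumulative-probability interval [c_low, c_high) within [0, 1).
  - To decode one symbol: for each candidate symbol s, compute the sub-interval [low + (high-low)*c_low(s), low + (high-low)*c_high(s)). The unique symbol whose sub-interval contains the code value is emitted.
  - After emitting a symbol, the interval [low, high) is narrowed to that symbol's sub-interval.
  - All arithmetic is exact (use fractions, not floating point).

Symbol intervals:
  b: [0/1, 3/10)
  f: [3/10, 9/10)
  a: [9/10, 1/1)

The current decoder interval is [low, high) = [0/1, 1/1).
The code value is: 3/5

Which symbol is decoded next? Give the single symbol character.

Answer: f

Derivation:
Interval width = high − low = 1/1 − 0/1 = 1/1
Scaled code = (code − low) / width = (3/5 − 0/1) / 1/1 = 3/5
  b: [0/1, 3/10) 
  f: [3/10, 9/10) ← scaled code falls here ✓
  a: [9/10, 1/1) 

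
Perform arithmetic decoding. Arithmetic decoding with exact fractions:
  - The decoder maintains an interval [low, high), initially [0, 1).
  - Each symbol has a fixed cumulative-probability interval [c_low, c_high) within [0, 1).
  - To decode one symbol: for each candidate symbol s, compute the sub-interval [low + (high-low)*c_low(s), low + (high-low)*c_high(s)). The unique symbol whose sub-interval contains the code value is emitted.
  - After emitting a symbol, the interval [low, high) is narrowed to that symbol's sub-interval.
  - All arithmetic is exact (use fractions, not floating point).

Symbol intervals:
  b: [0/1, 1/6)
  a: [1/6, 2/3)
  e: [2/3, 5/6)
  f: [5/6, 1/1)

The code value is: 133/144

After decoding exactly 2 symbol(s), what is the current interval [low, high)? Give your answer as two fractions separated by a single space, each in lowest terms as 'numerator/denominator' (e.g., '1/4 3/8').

Answer: 31/36 17/18

Derivation:
Step 1: interval [0/1, 1/1), width = 1/1 - 0/1 = 1/1
  'b': [0/1 + 1/1*0/1, 0/1 + 1/1*1/6) = [0/1, 1/6)
  'a': [0/1 + 1/1*1/6, 0/1 + 1/1*2/3) = [1/6, 2/3)
  'e': [0/1 + 1/1*2/3, 0/1 + 1/1*5/6) = [2/3, 5/6)
  'f': [0/1 + 1/1*5/6, 0/1 + 1/1*1/1) = [5/6, 1/1) <- contains code 133/144
  emit 'f', narrow to [5/6, 1/1)
Step 2: interval [5/6, 1/1), width = 1/1 - 5/6 = 1/6
  'b': [5/6 + 1/6*0/1, 5/6 + 1/6*1/6) = [5/6, 31/36)
  'a': [5/6 + 1/6*1/6, 5/6 + 1/6*2/3) = [31/36, 17/18) <- contains code 133/144
  'e': [5/6 + 1/6*2/3, 5/6 + 1/6*5/6) = [17/18, 35/36)
  'f': [5/6 + 1/6*5/6, 5/6 + 1/6*1/1) = [35/36, 1/1)
  emit 'a', narrow to [31/36, 17/18)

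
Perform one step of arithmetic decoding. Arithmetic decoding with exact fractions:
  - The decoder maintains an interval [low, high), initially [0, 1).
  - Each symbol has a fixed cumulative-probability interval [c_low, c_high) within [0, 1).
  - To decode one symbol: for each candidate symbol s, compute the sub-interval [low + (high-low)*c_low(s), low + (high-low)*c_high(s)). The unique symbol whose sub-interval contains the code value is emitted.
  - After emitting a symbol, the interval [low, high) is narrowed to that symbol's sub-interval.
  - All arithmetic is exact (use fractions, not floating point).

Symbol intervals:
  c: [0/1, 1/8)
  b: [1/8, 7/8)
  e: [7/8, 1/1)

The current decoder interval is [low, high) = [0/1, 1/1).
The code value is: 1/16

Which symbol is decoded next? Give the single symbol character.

Interval width = high − low = 1/1 − 0/1 = 1/1
Scaled code = (code − low) / width = (1/16 − 0/1) / 1/1 = 1/16
  c: [0/1, 1/8) ← scaled code falls here ✓
  b: [1/8, 7/8) 
  e: [7/8, 1/1) 

Answer: c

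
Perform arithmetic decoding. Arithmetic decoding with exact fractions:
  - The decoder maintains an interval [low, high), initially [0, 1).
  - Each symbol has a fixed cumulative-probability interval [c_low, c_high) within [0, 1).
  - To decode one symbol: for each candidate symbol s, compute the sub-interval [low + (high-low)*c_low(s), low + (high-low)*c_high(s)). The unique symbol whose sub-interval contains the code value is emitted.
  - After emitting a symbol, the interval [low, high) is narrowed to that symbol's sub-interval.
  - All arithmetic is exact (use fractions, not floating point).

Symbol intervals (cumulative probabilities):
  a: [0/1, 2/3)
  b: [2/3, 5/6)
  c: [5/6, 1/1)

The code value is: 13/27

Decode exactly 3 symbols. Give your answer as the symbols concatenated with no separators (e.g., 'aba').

Step 1: interval [0/1, 1/1), width = 1/1 - 0/1 = 1/1
  'a': [0/1 + 1/1*0/1, 0/1 + 1/1*2/3) = [0/1, 2/3) <- contains code 13/27
  'b': [0/1 + 1/1*2/3, 0/1 + 1/1*5/6) = [2/3, 5/6)
  'c': [0/1 + 1/1*5/6, 0/1 + 1/1*1/1) = [5/6, 1/1)
  emit 'a', narrow to [0/1, 2/3)
Step 2: interval [0/1, 2/3), width = 2/3 - 0/1 = 2/3
  'a': [0/1 + 2/3*0/1, 0/1 + 2/3*2/3) = [0/1, 4/9)
  'b': [0/1 + 2/3*2/3, 0/1 + 2/3*5/6) = [4/9, 5/9) <- contains code 13/27
  'c': [0/1 + 2/3*5/6, 0/1 + 2/3*1/1) = [5/9, 2/3)
  emit 'b', narrow to [4/9, 5/9)
Step 3: interval [4/9, 5/9), width = 5/9 - 4/9 = 1/9
  'a': [4/9 + 1/9*0/1, 4/9 + 1/9*2/3) = [4/9, 14/27) <- contains code 13/27
  'b': [4/9 + 1/9*2/3, 4/9 + 1/9*5/6) = [14/27, 29/54)
  'c': [4/9 + 1/9*5/6, 4/9 + 1/9*1/1) = [29/54, 5/9)
  emit 'a', narrow to [4/9, 14/27)

Answer: aba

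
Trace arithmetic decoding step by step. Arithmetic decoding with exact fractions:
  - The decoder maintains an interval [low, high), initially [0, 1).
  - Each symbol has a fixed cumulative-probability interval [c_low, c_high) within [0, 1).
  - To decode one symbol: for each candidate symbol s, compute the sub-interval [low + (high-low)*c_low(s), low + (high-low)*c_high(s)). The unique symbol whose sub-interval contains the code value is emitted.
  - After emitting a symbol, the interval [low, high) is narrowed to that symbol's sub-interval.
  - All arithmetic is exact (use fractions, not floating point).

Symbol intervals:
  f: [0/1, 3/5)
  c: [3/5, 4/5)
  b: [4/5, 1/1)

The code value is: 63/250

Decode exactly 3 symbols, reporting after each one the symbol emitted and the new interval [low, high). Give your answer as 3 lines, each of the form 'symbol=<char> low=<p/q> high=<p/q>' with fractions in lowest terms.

Step 1: interval [0/1, 1/1), width = 1/1 - 0/1 = 1/1
  'f': [0/1 + 1/1*0/1, 0/1 + 1/1*3/5) = [0/1, 3/5) <- contains code 63/250
  'c': [0/1 + 1/1*3/5, 0/1 + 1/1*4/5) = [3/5, 4/5)
  'b': [0/1 + 1/1*4/5, 0/1 + 1/1*1/1) = [4/5, 1/1)
  emit 'f', narrow to [0/1, 3/5)
Step 2: interval [0/1, 3/5), width = 3/5 - 0/1 = 3/5
  'f': [0/1 + 3/5*0/1, 0/1 + 3/5*3/5) = [0/1, 9/25) <- contains code 63/250
  'c': [0/1 + 3/5*3/5, 0/1 + 3/5*4/5) = [9/25, 12/25)
  'b': [0/1 + 3/5*4/5, 0/1 + 3/5*1/1) = [12/25, 3/5)
  emit 'f', narrow to [0/1, 9/25)
Step 3: interval [0/1, 9/25), width = 9/25 - 0/1 = 9/25
  'f': [0/1 + 9/25*0/1, 0/1 + 9/25*3/5) = [0/1, 27/125)
  'c': [0/1 + 9/25*3/5, 0/1 + 9/25*4/5) = [27/125, 36/125) <- contains code 63/250
  'b': [0/1 + 9/25*4/5, 0/1 + 9/25*1/1) = [36/125, 9/25)
  emit 'c', narrow to [27/125, 36/125)

Answer: symbol=f low=0/1 high=3/5
symbol=f low=0/1 high=9/25
symbol=c low=27/125 high=36/125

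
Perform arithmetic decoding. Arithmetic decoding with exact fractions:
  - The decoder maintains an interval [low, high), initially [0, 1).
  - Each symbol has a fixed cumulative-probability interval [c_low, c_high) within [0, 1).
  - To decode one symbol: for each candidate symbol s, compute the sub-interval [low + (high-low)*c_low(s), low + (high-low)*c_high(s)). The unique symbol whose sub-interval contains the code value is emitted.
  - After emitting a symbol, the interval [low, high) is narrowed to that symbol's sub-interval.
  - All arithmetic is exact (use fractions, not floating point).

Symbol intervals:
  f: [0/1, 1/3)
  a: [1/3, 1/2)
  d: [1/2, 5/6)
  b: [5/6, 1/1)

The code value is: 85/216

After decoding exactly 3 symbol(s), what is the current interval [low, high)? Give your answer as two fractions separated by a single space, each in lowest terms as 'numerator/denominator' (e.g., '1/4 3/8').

Answer: 7/18 43/108

Derivation:
Step 1: interval [0/1, 1/1), width = 1/1 - 0/1 = 1/1
  'f': [0/1 + 1/1*0/1, 0/1 + 1/1*1/3) = [0/1, 1/3)
  'a': [0/1 + 1/1*1/3, 0/1 + 1/1*1/2) = [1/3, 1/2) <- contains code 85/216
  'd': [0/1 + 1/1*1/2, 0/1 + 1/1*5/6) = [1/2, 5/6)
  'b': [0/1 + 1/1*5/6, 0/1 + 1/1*1/1) = [5/6, 1/1)
  emit 'a', narrow to [1/3, 1/2)
Step 2: interval [1/3, 1/2), width = 1/2 - 1/3 = 1/6
  'f': [1/3 + 1/6*0/1, 1/3 + 1/6*1/3) = [1/3, 7/18)
  'a': [1/3 + 1/6*1/3, 1/3 + 1/6*1/2) = [7/18, 5/12) <- contains code 85/216
  'd': [1/3 + 1/6*1/2, 1/3 + 1/6*5/6) = [5/12, 17/36)
  'b': [1/3 + 1/6*5/6, 1/3 + 1/6*1/1) = [17/36, 1/2)
  emit 'a', narrow to [7/18, 5/12)
Step 3: interval [7/18, 5/12), width = 5/12 - 7/18 = 1/36
  'f': [7/18 + 1/36*0/1, 7/18 + 1/36*1/3) = [7/18, 43/108) <- contains code 85/216
  'a': [7/18 + 1/36*1/3, 7/18 + 1/36*1/2) = [43/108, 29/72)
  'd': [7/18 + 1/36*1/2, 7/18 + 1/36*5/6) = [29/72, 89/216)
  'b': [7/18 + 1/36*5/6, 7/18 + 1/36*1/1) = [89/216, 5/12)
  emit 'f', narrow to [7/18, 43/108)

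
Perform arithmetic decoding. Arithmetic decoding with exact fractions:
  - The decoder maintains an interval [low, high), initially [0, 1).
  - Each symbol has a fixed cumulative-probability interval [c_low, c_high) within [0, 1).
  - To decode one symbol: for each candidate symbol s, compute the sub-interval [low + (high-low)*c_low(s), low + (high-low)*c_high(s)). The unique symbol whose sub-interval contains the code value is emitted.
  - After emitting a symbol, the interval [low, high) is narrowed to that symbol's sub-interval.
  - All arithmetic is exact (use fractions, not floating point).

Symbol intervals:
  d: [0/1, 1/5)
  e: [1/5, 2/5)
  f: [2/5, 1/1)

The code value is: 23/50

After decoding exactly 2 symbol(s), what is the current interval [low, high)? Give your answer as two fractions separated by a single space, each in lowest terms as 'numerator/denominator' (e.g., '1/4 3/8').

Step 1: interval [0/1, 1/1), width = 1/1 - 0/1 = 1/1
  'd': [0/1 + 1/1*0/1, 0/1 + 1/1*1/5) = [0/1, 1/5)
  'e': [0/1 + 1/1*1/5, 0/1 + 1/1*2/5) = [1/5, 2/5)
  'f': [0/1 + 1/1*2/5, 0/1 + 1/1*1/1) = [2/5, 1/1) <- contains code 23/50
  emit 'f', narrow to [2/5, 1/1)
Step 2: interval [2/5, 1/1), width = 1/1 - 2/5 = 3/5
  'd': [2/5 + 3/5*0/1, 2/5 + 3/5*1/5) = [2/5, 13/25) <- contains code 23/50
  'e': [2/5 + 3/5*1/5, 2/5 + 3/5*2/5) = [13/25, 16/25)
  'f': [2/5 + 3/5*2/5, 2/5 + 3/5*1/1) = [16/25, 1/1)
  emit 'd', narrow to [2/5, 13/25)

Answer: 2/5 13/25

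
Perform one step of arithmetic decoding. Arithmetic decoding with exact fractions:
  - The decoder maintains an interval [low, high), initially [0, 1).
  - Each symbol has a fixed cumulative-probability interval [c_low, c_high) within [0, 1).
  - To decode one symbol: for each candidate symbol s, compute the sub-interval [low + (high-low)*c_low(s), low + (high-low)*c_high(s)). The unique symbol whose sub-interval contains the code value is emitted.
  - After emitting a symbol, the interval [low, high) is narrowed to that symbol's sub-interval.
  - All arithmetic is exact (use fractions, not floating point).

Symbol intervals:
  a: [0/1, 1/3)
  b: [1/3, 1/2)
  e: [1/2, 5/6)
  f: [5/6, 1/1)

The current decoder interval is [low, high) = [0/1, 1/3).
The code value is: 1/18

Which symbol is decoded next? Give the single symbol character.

Interval width = high − low = 1/3 − 0/1 = 1/3
Scaled code = (code − low) / width = (1/18 − 0/1) / 1/3 = 1/6
  a: [0/1, 1/3) ← scaled code falls here ✓
  b: [1/3, 1/2) 
  e: [1/2, 5/6) 
  f: [5/6, 1/1) 

Answer: a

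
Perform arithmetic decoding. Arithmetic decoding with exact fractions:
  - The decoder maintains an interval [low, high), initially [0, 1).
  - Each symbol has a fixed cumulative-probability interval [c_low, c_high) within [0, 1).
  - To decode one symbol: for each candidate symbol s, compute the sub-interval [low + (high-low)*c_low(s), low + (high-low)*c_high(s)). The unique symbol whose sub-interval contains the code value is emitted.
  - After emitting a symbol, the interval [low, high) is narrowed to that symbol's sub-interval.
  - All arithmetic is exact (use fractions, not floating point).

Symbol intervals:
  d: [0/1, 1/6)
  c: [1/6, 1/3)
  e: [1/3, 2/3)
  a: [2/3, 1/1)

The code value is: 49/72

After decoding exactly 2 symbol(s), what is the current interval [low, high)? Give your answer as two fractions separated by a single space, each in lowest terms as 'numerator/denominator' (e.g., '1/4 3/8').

Step 1: interval [0/1, 1/1), width = 1/1 - 0/1 = 1/1
  'd': [0/1 + 1/1*0/1, 0/1 + 1/1*1/6) = [0/1, 1/6)
  'c': [0/1 + 1/1*1/6, 0/1 + 1/1*1/3) = [1/6, 1/3)
  'e': [0/1 + 1/1*1/3, 0/1 + 1/1*2/3) = [1/3, 2/3)
  'a': [0/1 + 1/1*2/3, 0/1 + 1/1*1/1) = [2/3, 1/1) <- contains code 49/72
  emit 'a', narrow to [2/3, 1/1)
Step 2: interval [2/3, 1/1), width = 1/1 - 2/3 = 1/3
  'd': [2/3 + 1/3*0/1, 2/3 + 1/3*1/6) = [2/3, 13/18) <- contains code 49/72
  'c': [2/3 + 1/3*1/6, 2/3 + 1/3*1/3) = [13/18, 7/9)
  'e': [2/3 + 1/3*1/3, 2/3 + 1/3*2/3) = [7/9, 8/9)
  'a': [2/3 + 1/3*2/3, 2/3 + 1/3*1/1) = [8/9, 1/1)
  emit 'd', narrow to [2/3, 13/18)

Answer: 2/3 13/18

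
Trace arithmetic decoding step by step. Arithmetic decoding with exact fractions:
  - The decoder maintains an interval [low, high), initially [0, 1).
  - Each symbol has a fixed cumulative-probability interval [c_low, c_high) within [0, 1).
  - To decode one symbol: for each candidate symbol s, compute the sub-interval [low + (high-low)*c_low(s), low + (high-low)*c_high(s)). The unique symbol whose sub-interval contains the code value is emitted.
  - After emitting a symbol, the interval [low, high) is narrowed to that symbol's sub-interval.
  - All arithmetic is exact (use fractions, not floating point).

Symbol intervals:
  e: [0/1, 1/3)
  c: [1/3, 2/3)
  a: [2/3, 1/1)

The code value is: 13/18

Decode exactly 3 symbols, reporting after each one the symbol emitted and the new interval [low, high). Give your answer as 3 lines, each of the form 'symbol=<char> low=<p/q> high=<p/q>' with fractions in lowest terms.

Step 1: interval [0/1, 1/1), width = 1/1 - 0/1 = 1/1
  'e': [0/1 + 1/1*0/1, 0/1 + 1/1*1/3) = [0/1, 1/3)
  'c': [0/1 + 1/1*1/3, 0/1 + 1/1*2/3) = [1/3, 2/3)
  'a': [0/1 + 1/1*2/3, 0/1 + 1/1*1/1) = [2/3, 1/1) <- contains code 13/18
  emit 'a', narrow to [2/3, 1/1)
Step 2: interval [2/3, 1/1), width = 1/1 - 2/3 = 1/3
  'e': [2/3 + 1/3*0/1, 2/3 + 1/3*1/3) = [2/3, 7/9) <- contains code 13/18
  'c': [2/3 + 1/3*1/3, 2/3 + 1/3*2/3) = [7/9, 8/9)
  'a': [2/3 + 1/3*2/3, 2/3 + 1/3*1/1) = [8/9, 1/1)
  emit 'e', narrow to [2/3, 7/9)
Step 3: interval [2/3, 7/9), width = 7/9 - 2/3 = 1/9
  'e': [2/3 + 1/9*0/1, 2/3 + 1/9*1/3) = [2/3, 19/27)
  'c': [2/3 + 1/9*1/3, 2/3 + 1/9*2/3) = [19/27, 20/27) <- contains code 13/18
  'a': [2/3 + 1/9*2/3, 2/3 + 1/9*1/1) = [20/27, 7/9)
  emit 'c', narrow to [19/27, 20/27)

Answer: symbol=a low=2/3 high=1/1
symbol=e low=2/3 high=7/9
symbol=c low=19/27 high=20/27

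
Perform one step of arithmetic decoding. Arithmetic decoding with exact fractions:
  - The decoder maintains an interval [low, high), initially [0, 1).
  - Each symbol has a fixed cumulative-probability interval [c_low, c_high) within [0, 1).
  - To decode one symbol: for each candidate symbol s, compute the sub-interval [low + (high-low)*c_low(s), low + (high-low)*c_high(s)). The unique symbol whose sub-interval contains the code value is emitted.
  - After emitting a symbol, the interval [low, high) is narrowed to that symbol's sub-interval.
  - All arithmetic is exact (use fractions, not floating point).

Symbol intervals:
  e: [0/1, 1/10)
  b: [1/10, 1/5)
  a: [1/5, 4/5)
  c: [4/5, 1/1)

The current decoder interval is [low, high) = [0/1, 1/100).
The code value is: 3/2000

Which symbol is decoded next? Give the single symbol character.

Answer: b

Derivation:
Interval width = high − low = 1/100 − 0/1 = 1/100
Scaled code = (code − low) / width = (3/2000 − 0/1) / 1/100 = 3/20
  e: [0/1, 1/10) 
  b: [1/10, 1/5) ← scaled code falls here ✓
  a: [1/5, 4/5) 
  c: [4/5, 1/1) 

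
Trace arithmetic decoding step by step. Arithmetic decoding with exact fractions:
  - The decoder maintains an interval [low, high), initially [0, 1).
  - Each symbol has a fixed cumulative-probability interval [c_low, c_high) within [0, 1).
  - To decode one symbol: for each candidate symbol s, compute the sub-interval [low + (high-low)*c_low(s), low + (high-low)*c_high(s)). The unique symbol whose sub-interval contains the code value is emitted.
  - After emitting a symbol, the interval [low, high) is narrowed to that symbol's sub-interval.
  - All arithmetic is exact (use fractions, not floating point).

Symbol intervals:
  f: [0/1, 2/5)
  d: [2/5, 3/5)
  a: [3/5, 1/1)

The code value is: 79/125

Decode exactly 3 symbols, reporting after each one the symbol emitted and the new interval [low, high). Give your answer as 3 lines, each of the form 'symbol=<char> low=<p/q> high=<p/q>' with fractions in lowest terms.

Step 1: interval [0/1, 1/1), width = 1/1 - 0/1 = 1/1
  'f': [0/1 + 1/1*0/1, 0/1 + 1/1*2/5) = [0/1, 2/5)
  'd': [0/1 + 1/1*2/5, 0/1 + 1/1*3/5) = [2/5, 3/5)
  'a': [0/1 + 1/1*3/5, 0/1 + 1/1*1/1) = [3/5, 1/1) <- contains code 79/125
  emit 'a', narrow to [3/5, 1/1)
Step 2: interval [3/5, 1/1), width = 1/1 - 3/5 = 2/5
  'f': [3/5 + 2/5*0/1, 3/5 + 2/5*2/5) = [3/5, 19/25) <- contains code 79/125
  'd': [3/5 + 2/5*2/5, 3/5 + 2/5*3/5) = [19/25, 21/25)
  'a': [3/5 + 2/5*3/5, 3/5 + 2/5*1/1) = [21/25, 1/1)
  emit 'f', narrow to [3/5, 19/25)
Step 3: interval [3/5, 19/25), width = 19/25 - 3/5 = 4/25
  'f': [3/5 + 4/25*0/1, 3/5 + 4/25*2/5) = [3/5, 83/125) <- contains code 79/125
  'd': [3/5 + 4/25*2/5, 3/5 + 4/25*3/5) = [83/125, 87/125)
  'a': [3/5 + 4/25*3/5, 3/5 + 4/25*1/1) = [87/125, 19/25)
  emit 'f', narrow to [3/5, 83/125)

Answer: symbol=a low=3/5 high=1/1
symbol=f low=3/5 high=19/25
symbol=f low=3/5 high=83/125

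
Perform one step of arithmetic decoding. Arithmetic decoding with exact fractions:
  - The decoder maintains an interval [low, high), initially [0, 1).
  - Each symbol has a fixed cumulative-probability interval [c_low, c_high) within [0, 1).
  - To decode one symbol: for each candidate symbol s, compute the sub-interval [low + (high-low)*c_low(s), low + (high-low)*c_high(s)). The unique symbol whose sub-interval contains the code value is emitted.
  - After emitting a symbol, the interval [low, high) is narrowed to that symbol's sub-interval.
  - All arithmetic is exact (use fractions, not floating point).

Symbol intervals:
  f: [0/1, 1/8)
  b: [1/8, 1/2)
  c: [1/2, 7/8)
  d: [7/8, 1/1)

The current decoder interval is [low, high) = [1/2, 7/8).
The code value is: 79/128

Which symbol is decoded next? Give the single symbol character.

Interval width = high − low = 7/8 − 1/2 = 3/8
Scaled code = (code − low) / width = (79/128 − 1/2) / 3/8 = 5/16
  f: [0/1, 1/8) 
  b: [1/8, 1/2) ← scaled code falls here ✓
  c: [1/2, 7/8) 
  d: [7/8, 1/1) 

Answer: b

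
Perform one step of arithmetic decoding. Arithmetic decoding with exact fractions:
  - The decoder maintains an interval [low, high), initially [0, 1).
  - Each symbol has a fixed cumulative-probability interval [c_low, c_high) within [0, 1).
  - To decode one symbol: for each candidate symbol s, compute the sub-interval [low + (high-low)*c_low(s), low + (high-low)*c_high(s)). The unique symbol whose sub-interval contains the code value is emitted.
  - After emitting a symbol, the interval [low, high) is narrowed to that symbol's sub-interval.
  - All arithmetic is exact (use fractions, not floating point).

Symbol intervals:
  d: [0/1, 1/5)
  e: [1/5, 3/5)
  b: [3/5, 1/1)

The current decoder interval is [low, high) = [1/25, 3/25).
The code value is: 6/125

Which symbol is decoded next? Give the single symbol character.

Interval width = high − low = 3/25 − 1/25 = 2/25
Scaled code = (code − low) / width = (6/125 − 1/25) / 2/25 = 1/10
  d: [0/1, 1/5) ← scaled code falls here ✓
  e: [1/5, 3/5) 
  b: [3/5, 1/1) 

Answer: d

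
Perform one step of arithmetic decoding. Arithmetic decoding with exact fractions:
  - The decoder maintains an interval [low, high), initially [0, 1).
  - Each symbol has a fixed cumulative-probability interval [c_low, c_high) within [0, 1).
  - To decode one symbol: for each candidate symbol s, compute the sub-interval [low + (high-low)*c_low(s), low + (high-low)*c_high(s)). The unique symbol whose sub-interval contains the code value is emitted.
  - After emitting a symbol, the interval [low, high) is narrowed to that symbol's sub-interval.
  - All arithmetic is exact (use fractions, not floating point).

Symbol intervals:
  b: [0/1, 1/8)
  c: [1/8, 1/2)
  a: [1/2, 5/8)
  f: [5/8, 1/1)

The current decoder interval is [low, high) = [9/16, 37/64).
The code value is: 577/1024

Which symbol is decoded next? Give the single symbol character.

Interval width = high − low = 37/64 − 9/16 = 1/64
Scaled code = (code − low) / width = (577/1024 − 9/16) / 1/64 = 1/16
  b: [0/1, 1/8) ← scaled code falls here ✓
  c: [1/8, 1/2) 
  a: [1/2, 5/8) 
  f: [5/8, 1/1) 

Answer: b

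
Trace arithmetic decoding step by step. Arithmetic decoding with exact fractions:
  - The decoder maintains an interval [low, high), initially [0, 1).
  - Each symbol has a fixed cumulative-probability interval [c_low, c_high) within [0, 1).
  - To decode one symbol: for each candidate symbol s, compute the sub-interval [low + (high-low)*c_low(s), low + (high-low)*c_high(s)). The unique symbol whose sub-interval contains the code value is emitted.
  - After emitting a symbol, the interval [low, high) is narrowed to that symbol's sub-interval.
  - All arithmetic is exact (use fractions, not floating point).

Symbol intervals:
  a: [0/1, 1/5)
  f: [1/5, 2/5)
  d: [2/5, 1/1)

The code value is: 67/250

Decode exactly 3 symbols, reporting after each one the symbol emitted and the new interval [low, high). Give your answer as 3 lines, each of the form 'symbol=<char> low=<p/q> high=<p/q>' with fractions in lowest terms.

Step 1: interval [0/1, 1/1), width = 1/1 - 0/1 = 1/1
  'a': [0/1 + 1/1*0/1, 0/1 + 1/1*1/5) = [0/1, 1/5)
  'f': [0/1 + 1/1*1/5, 0/1 + 1/1*2/5) = [1/5, 2/5) <- contains code 67/250
  'd': [0/1 + 1/1*2/5, 0/1 + 1/1*1/1) = [2/5, 1/1)
  emit 'f', narrow to [1/5, 2/5)
Step 2: interval [1/5, 2/5), width = 2/5 - 1/5 = 1/5
  'a': [1/5 + 1/5*0/1, 1/5 + 1/5*1/5) = [1/5, 6/25)
  'f': [1/5 + 1/5*1/5, 1/5 + 1/5*2/5) = [6/25, 7/25) <- contains code 67/250
  'd': [1/5 + 1/5*2/5, 1/5 + 1/5*1/1) = [7/25, 2/5)
  emit 'f', narrow to [6/25, 7/25)
Step 3: interval [6/25, 7/25), width = 7/25 - 6/25 = 1/25
  'a': [6/25 + 1/25*0/1, 6/25 + 1/25*1/5) = [6/25, 31/125)
  'f': [6/25 + 1/25*1/5, 6/25 + 1/25*2/5) = [31/125, 32/125)
  'd': [6/25 + 1/25*2/5, 6/25 + 1/25*1/1) = [32/125, 7/25) <- contains code 67/250
  emit 'd', narrow to [32/125, 7/25)

Answer: symbol=f low=1/5 high=2/5
symbol=f low=6/25 high=7/25
symbol=d low=32/125 high=7/25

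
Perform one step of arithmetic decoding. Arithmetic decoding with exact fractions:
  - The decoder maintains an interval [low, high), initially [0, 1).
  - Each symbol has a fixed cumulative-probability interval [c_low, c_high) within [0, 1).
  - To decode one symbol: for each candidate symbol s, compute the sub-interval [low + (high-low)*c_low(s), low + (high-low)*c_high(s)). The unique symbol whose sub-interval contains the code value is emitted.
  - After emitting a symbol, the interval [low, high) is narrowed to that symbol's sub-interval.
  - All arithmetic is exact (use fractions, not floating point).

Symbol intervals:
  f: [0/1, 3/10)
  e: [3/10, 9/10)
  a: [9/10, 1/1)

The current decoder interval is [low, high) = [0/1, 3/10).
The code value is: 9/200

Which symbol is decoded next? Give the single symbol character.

Answer: f

Derivation:
Interval width = high − low = 3/10 − 0/1 = 3/10
Scaled code = (code − low) / width = (9/200 − 0/1) / 3/10 = 3/20
  f: [0/1, 3/10) ← scaled code falls here ✓
  e: [3/10, 9/10) 
  a: [9/10, 1/1) 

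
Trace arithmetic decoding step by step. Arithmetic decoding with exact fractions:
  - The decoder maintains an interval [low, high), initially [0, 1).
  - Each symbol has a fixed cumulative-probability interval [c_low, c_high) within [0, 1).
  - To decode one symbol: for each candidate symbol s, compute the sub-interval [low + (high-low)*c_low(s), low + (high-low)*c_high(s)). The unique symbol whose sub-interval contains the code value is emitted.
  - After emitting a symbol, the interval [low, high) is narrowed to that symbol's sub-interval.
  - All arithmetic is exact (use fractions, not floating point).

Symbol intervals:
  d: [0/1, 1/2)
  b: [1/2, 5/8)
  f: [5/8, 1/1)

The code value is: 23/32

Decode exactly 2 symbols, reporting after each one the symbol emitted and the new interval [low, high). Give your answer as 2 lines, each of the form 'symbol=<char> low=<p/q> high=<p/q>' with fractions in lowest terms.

Answer: symbol=f low=5/8 high=1/1
symbol=d low=5/8 high=13/16

Derivation:
Step 1: interval [0/1, 1/1), width = 1/1 - 0/1 = 1/1
  'd': [0/1 + 1/1*0/1, 0/1 + 1/1*1/2) = [0/1, 1/2)
  'b': [0/1 + 1/1*1/2, 0/1 + 1/1*5/8) = [1/2, 5/8)
  'f': [0/1 + 1/1*5/8, 0/1 + 1/1*1/1) = [5/8, 1/1) <- contains code 23/32
  emit 'f', narrow to [5/8, 1/1)
Step 2: interval [5/8, 1/1), width = 1/1 - 5/8 = 3/8
  'd': [5/8 + 3/8*0/1, 5/8 + 3/8*1/2) = [5/8, 13/16) <- contains code 23/32
  'b': [5/8 + 3/8*1/2, 5/8 + 3/8*5/8) = [13/16, 55/64)
  'f': [5/8 + 3/8*5/8, 5/8 + 3/8*1/1) = [55/64, 1/1)
  emit 'd', narrow to [5/8, 13/16)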